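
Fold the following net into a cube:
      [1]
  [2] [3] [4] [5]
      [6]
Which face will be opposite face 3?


Net: cross layout. Take square 3 as the base (bottom).
Fold the four squares in the horizontal row up around 3: 2 -> left, 4 -> right, 5 wraps to the top.
Fold 1 and 6 up from 3: 1 -> back, 6 -> front.
Opposite pairs are therefore: (1, 6), (2, 4), (3, 5).
Face 3 is opposite face 5.
face 5


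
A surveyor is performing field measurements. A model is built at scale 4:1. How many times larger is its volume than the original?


Linear scale factor k = 4
Rule: under a linear scaling by k, volumes scale by k^3.
k^3 = 4 * 4 * 4
k^3 = 16 * 4
k^3 = 64
Volume scales by a factor of 64.
64 (dimensionless)


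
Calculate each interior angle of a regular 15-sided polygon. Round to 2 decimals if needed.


Shape: regular pentadecagon (15 sides)
Formula: interior angle = (n - 2) * 180 / n
(n - 2) = 13
(n - 2) * 180 = 2340
angle = 2340 / 15
angle = 156
156 degrees


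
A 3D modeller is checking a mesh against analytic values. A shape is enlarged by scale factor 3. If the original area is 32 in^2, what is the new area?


Linear scale factor k = 3
Original area = 32 in^2
Rule: under a linear scaling by k, areas scale by k^2.
k^2 = 3^2 = 9
New area = 32 * 9
New area = 288
288 in^2


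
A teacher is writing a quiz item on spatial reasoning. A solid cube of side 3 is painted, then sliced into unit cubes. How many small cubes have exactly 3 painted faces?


Large cube: 3 x 3 x 3, cut into unit cubes.
Cubes with 3 painted faces are at the corners. A cube always has 8 corners.
Count = 8
8 unit cubes


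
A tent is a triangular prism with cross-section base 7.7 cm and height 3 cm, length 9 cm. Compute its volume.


Shape: triangular prism
Triangle base = 7.7 cm, triangle height = 3 cm, prism length L = 9 cm
Formula: V = (1/2 * b * h_tri) * L
Cross-section area = 0.5 * 7.7 * 3 = 11.55
V = 11.55 * 9
V = 103.95
103.95 cm^3


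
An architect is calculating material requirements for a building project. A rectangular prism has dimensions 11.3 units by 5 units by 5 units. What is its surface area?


Shape: rectangular prism
l = 11.3 units, w = 5 units, h = 5 units
Formula: SA = 2(lw + lh + wh)
lw = 56.5, lh = 56.5, wh = 25
lw + lh + wh = 138
SA = 2 * 138
SA = 276
276 units^2


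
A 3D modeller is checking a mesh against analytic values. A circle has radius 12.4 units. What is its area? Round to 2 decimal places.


Shape: circle
Radius r = 12.4 units
Formula: A = pi * r^2
r^2 = 12.4^2 = 153.76
A = pi * 153.76
A = 483.05
483.05 units^2


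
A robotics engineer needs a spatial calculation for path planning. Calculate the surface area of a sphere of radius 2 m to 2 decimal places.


Shape: sphere
Radius r = 2 m
Formula: SA = 4 * pi * r^2
r^2 = 4
SA = 4 * pi * 4
SA = 16 * pi
SA = 50.27
50.27 m^2


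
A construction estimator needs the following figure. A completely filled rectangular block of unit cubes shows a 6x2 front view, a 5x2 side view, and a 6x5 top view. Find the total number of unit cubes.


Orthographic views of a solid rectangular block:
Front view 6 x 2 -> length = 6, height = 2
Side view 5 x 2 -> width = 5, height = 2 (consistent)
Top view 6 x 5 -> confirms length = 6, width = 5
The block is 6 x 5 x 2.
Total unit cubes = 6 * 5 * 2 = 60
60 unit cubes


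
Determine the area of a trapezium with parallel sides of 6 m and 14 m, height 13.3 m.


Shape: trapezoid
Parallel sides a = 6 m, b = 14 m; Height h = 13.3 m
Formula: A = (a + b) * h / 2
a + b = 6 + 14 = 20
A = 20 * 13.3 / 2
A = 266 / 2
A = 133
133 m^2


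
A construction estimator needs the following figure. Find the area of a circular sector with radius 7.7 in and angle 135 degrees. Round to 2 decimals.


Shape: circular sector
Radius r = 7.7 in, Angle = 135 degrees
Formula: A = (angle/360) * pi * r^2
r^2 = 59.29
Fraction of circle = 135/360
A = (135/360) * pi * 59.29
A = 22.23375 * pi
A = 69.85
69.85 in^2


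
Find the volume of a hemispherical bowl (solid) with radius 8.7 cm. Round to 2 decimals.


Shape: hemisphere (half of a sphere)
Radius r = 8.7 cm
Formula: V = (1/2) * (4/3) * pi * r^3 = (2/3) * pi * r^3
r^3 = 658.503
(2/3) * 658.503 = 439.002
V = 439.002 * pi
V = 1379.17
1379.17 cm^3


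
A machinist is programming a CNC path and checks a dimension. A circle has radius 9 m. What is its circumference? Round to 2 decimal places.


Shape: circle
Radius r = 9 m
Formula: C = 2 * pi * r
C = 2 * pi * 9
C = 18 * pi
C = 56.55
56.55 m


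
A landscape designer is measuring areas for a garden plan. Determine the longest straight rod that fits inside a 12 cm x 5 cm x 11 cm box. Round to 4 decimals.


Shape: rectangular box (space diagonal)
l = 12 cm, w = 5 cm, h = 11 cm
Visualize: the diagonal of the base, then a right triangle with that diagonal and the height.
Formula: d = sqrt(l^2 + w^2 + h^2)
l^2 + w^2 + h^2 = 144 + 25 + 121 = 290
d = sqrt(290)
d = 17.0294
17.0294 cm


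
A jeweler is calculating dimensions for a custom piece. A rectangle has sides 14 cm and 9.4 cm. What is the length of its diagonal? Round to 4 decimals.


Shape: rectangle (diagonal via Pythagoras)
Sides: 14 cm and 9.4 cm
Formula: d = sqrt(l^2 + w^2)
l^2 = 196, w^2 = 88.36
l^2 + w^2 = 284.36
d = sqrt(284.36)
d = 16.863
16.863 cm


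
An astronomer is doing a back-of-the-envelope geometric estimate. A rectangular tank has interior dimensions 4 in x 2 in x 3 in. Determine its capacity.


Shape: rectangular prism
l = 4 in, w = 2 in, h = 3 in
Formula: V = l * w * h
V = 4 * 2 * 3
V = 8 * 3
V = 24
24 in^3


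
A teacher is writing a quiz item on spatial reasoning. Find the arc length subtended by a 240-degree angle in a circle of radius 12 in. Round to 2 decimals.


Shape: circular arc
Radius r = 12 in, Angle = 240 degrees
Formula: L = (angle/360) * 2 * pi * r
2 * pi * r = 24 * pi
L = (240/360) * 24 * pi
L = 16 * pi
L = 50.27
50.27 in


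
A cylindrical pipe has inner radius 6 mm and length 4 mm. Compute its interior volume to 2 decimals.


Shape: cylinder
Radius r = 6 mm, Height h = 4 mm
Formula: V = pi * r^2 * h
r^2 = 36
V = pi * 36 * 4
V = 144 * pi
V = 452.39
452.39 mm^3


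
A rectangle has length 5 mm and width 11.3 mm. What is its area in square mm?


Shape: rectangle
Length l = 5 mm, Width w = 11.3 mm
Formula: A = l * w
A = 5 * 11.3
A = 56.5
56.5 mm^2


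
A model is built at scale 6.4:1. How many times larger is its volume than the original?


Linear scale factor k = 6.4
Rule: under a linear scaling by k, volumes scale by k^3.
k^3 = 6.4 * 6.4 * 6.4
k^3 = 40.96 * 6.4
k^3 = 262.144
Volume scales by a factor of 262.144.
262.144 (dimensionless)


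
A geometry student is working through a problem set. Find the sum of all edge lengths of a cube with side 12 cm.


Shape: cube
Side s = 12 cm
A cube has 12 edges, all equal.
Formula: total edge length = 12 * s
Total = 12 * 12
Total = 144
144 cm


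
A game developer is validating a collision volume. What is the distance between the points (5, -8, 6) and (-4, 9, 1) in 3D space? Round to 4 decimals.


3D distance between two points
P1 = (5, -8, 6), P2 = (-4, 9, 1)
Formula: d = sqrt((x2-x1)^2 + (y2-y1)^2 + (z2-z1)^2)
dx = -4 - 5 = -9
dy = 9 - -8 = 17
dz = 1 - 6 = -5
dx^2 + dy^2 + dz^2 = 81 + 289 + 25 = 395
d = sqrt(395)
d = 19.8746
19.8746 units


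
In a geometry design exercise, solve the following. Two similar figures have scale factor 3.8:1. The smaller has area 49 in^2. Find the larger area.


Linear scale factor k = 3.8
Original area = 49 in^2
Rule: under a linear scaling by k, areas scale by k^2.
k^2 = 3.8^2 = 14.44
New area = 49 * 14.44
New area = 707.56
707.56 in^2


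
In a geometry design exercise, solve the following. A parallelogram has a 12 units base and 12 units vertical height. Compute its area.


Shape: parallelogram
Base b = 12 units, Height h = 12 units
Formula: A = b * h
A = 12 * 12
A = 144
144 units^2


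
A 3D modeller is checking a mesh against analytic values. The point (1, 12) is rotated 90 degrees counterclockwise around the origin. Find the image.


Transformation: rotation about the origin
Original point: (1, 12)
Rule for 90 deg counterclockwise: (x, y) -> (-y, x)
Apply: (1, 12) -> (-12, 1)
(-12, 1)


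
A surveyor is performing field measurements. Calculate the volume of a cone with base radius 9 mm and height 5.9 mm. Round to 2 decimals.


Shape: cone
Radius r = 9 mm, Height h = 5.9 mm
Formula: V = (1/3) * pi * r^2 * h
r^2 = 81
pi * r^2 * h = pi * 81 * 5.9 = 477.9 * pi
V = 477.9 * pi / 3
V = 500.46
500.46 mm^3


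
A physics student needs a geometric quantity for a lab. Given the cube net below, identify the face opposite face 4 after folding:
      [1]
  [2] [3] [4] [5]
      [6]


Net: cross layout. Take square 3 as the base (bottom).
Fold the four squares in the horizontal row up around 3: 2 -> left, 4 -> right, 5 wraps to the top.
Fold 1 and 6 up from 3: 1 -> back, 6 -> front.
Opposite pairs are therefore: (1, 6), (2, 4), (3, 5).
Face 4 is opposite face 2.
face 2


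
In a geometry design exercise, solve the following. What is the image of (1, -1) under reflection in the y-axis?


Transformation: reflection
Original point: (1, -1)
Rule for reflection over the y-axis: (x, y) -> (-x, y)
Apply: (1, -1) -> (-1, -1)
(-1, -1)


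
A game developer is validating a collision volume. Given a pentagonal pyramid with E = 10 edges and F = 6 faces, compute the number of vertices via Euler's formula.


Polyhedron: pentagonal pyramid
Euler's formula for convex polyhedra: V - E + F = 2
Given: E = 10 edges and F = 6 faces
Solve for V:
V = 2 + E - F = 2 + 10 - 6 = 6
6 vertices


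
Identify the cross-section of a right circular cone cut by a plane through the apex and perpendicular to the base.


Solid: right circular cone
Cutting plane: through the apex and perpendicular to the base
Visualize the intersection of the plane with the solid's surface.
The boundary of the cut region is a isosceles triangle.
isosceles triangle


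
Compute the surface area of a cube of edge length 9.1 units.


Shape: cube
Side s = 9.1 units
A cube has 6 square faces.
Formula: SA = 6 * s^2
s^2 = 82.81
SA = 6 * 82.81
SA = 496.86
496.86 units^2


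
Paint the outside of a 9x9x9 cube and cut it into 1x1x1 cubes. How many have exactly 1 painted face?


Large cube: 9 x 9 x 9, cut into unit cubes.
n = 9, so n - 2 = 7
Cubes with 1 painted face lie in the interior of each face.
A cube has 6 faces; each contributes (n - 2)^2 = 49 such cubes.
Count = 6 * 49 = 294
294 unit cubes


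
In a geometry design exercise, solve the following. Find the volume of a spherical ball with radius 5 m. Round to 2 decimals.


Shape: sphere
Radius r = 5 m
Formula: V = (4/3) * pi * r^3
r^3 = 125
(4/3) * 125 = 166.666667
V = 166.666667 * pi
V = 523.6
523.6 m^3


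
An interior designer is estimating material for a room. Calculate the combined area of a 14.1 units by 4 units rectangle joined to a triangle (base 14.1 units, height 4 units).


Composite shape: rectangle + triangle
Rectangle area = 14.1 * 4 = 56.4
Triangle area = 0.5 * 14.1 * 4 = 28.2
Total = 56.4 + 28.2
Total = 84.6
84.6 units^2


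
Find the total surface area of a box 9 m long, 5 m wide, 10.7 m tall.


Shape: rectangular prism
l = 9 m, w = 5 m, h = 10.7 m
Formula: SA = 2(lw + lh + wh)
lw = 45, lh = 96.3, wh = 53.5
lw + lh + wh = 194.8
SA = 2 * 194.8
SA = 389.6
389.6 m^2


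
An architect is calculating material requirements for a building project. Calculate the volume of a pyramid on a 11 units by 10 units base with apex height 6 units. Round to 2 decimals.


Shape: rectangular pyramid
Base: 11 units x 10 units, Height h = 6 units
Formula: V = (1/3) * base_area * h
base_area = 11 * 10 = 110
base_area * h = 110 * 6 = 660
V = 660 / 3
V = 220
220 units^3


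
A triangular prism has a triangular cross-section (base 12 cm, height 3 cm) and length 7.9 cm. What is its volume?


Shape: triangular prism
Triangle base = 12 cm, triangle height = 3 cm, prism length L = 7.9 cm
Formula: V = (1/2 * b * h_tri) * L
Cross-section area = 0.5 * 12 * 3 = 18
V = 18 * 7.9
V = 142.2
142.2 cm^3


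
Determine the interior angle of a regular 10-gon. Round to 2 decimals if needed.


Shape: regular decagon (10 sides)
Formula: interior angle = (n - 2) * 180 / n
(n - 2) = 8
(n - 2) * 180 = 1440
angle = 1440 / 10
angle = 144
144 degrees


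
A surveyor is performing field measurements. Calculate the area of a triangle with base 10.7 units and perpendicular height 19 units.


Shape: triangle
Base b = 10.7 units, Height h = 19 units
Formula: A = (1/2) * b * h
A = 0.5 * 10.7 * 19
A = 0.5 * 203.3
A = 101.65
101.65 units^2


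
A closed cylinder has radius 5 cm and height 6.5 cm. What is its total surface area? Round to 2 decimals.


Shape: closed cylinder
Radius r = 5 cm, Height h = 6.5 cm
Formula: SA = 2*pi*r^2 + 2*pi*r*h = 2*pi*r*(r + h)
r + h = 11.5
2 * r * (r + h) = 2 * 5 * 11.5 = 115
SA = 115 * pi
SA = 361.28
361.28 cm^2


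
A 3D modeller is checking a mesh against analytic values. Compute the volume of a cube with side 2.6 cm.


Shape: cube
Side s = 2.6 cm
Formula: V = s^3
V = 2.6 * 2.6 * 2.6
V = 6.76 * 2.6
V = 17.576
17.576 cm^3


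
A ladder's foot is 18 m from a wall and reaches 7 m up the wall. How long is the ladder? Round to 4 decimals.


Shape: right triangle
Legs a = 18 m, b = 7 m
Formula: c = sqrt(a^2 + b^2)
a^2 = 324, b^2 = 49
a^2 + b^2 = 373
c = sqrt(373)
c = 19.3132
19.3132 m


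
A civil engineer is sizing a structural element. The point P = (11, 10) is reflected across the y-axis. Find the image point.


Transformation: reflection
Original point: (11, 10)
Rule for reflection over the y-axis: (x, y) -> (-x, y)
Apply: (11, 10) -> (-11, 10)
(-11, 10)


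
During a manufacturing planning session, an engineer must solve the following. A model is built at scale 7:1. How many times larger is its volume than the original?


Linear scale factor k = 7
Rule: under a linear scaling by k, volumes scale by k^3.
k^3 = 7 * 7 * 7
k^3 = 49 * 7
k^3 = 343
Volume scales by a factor of 343.
343 (dimensionless)


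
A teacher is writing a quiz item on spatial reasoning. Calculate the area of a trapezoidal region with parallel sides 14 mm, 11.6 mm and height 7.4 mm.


Shape: trapezoid
Parallel sides a = 14 mm, b = 11.6 mm; Height h = 7.4 mm
Formula: A = (a + b) * h / 2
a + b = 14 + 11.6 = 25.6
A = 25.6 * 7.4 / 2
A = 189.44 / 2
A = 94.72
94.72 mm^2


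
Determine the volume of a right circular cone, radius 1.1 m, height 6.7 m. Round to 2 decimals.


Shape: cone
Radius r = 1.1 m, Height h = 6.7 m
Formula: V = (1/3) * pi * r^2 * h
r^2 = 1.21
pi * r^2 * h = pi * 1.21 * 6.7 = 8.107 * pi
V = 8.107 * pi / 3
V = 8.49
8.49 m^3


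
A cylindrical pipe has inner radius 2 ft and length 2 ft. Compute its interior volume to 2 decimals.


Shape: cylinder
Radius r = 2 ft, Height h = 2 ft
Formula: V = pi * r^2 * h
r^2 = 4
V = pi * 4 * 2
V = 8 * pi
V = 25.13
25.13 ft^3


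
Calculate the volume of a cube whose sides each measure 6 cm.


Shape: cube
Side s = 6 cm
Formula: V = s^3
V = 6 * 6 * 6
V = 36 * 6
V = 216
216 cm^3


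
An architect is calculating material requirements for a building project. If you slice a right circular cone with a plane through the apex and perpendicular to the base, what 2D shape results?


Solid: right circular cone
Cutting plane: through the apex and perpendicular to the base
Visualize the intersection of the plane with the solid's surface.
The boundary of the cut region is a isosceles triangle.
isosceles triangle


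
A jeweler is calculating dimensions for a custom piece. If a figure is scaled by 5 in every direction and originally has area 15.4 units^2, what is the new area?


Linear scale factor k = 5
Original area = 15.4 units^2
Rule: under a linear scaling by k, areas scale by k^2.
k^2 = 5^2 = 25
New area = 15.4 * 25
New area = 385
385 units^2


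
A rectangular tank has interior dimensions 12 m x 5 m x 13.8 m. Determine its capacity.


Shape: rectangular prism
l = 12 m, w = 5 m, h = 13.8 m
Formula: V = l * w * h
V = 12 * 5 * 13.8
V = 60 * 13.8
V = 828
828 m^3


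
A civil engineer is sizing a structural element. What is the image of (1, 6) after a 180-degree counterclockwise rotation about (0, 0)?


Transformation: rotation about the origin
Original point: (1, 6)
Rule for 180 deg: (x, y) -> (-x, -y)
Apply: (1, 6) -> (-1, -6)
(-1, -6)


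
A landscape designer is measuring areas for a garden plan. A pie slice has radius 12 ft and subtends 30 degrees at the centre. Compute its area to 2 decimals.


Shape: circular sector
Radius r = 12 ft, Angle = 30 degrees
Formula: A = (angle/360) * pi * r^2
r^2 = 144
Fraction of circle = 30/360
A = (30/360) * pi * 144
A = 12 * pi
A = 37.7
37.7 ft^2


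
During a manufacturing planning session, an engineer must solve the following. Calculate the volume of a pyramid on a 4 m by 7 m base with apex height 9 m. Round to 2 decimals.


Shape: rectangular pyramid
Base: 4 m x 7 m, Height h = 9 m
Formula: V = (1/3) * base_area * h
base_area = 4 * 7 = 28
base_area * h = 28 * 9 = 252
V = 252 / 3
V = 84
84 m^3


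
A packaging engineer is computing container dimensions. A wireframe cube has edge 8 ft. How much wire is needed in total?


Shape: cube
Side s = 8 ft
A cube has 12 edges, all equal.
Formula: total edge length = 12 * s
Total = 12 * 8
Total = 96
96 ft


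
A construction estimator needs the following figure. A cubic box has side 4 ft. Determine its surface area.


Shape: cube
Side s = 4 ft
A cube has 6 square faces.
Formula: SA = 6 * s^2
s^2 = 16
SA = 6 * 16
SA = 96
96 ft^2


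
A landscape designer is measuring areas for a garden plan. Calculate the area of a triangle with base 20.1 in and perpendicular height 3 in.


Shape: triangle
Base b = 20.1 in, Height h = 3 in
Formula: A = (1/2) * b * h
A = 0.5 * 20.1 * 3
A = 0.5 * 60.3
A = 30.15
30.15 in^2


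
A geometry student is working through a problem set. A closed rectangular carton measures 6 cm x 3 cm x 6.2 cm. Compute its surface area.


Shape: rectangular prism
l = 6 cm, w = 3 cm, h = 6.2 cm
Formula: SA = 2(lw + lh + wh)
lw = 18, lh = 37.2, wh = 18.6
lw + lh + wh = 73.8
SA = 2 * 73.8
SA = 147.6
147.6 cm^2


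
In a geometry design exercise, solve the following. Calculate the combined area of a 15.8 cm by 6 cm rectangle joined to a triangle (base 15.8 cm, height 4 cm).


Composite shape: rectangle + triangle
Rectangle area = 15.8 * 6 = 94.8
Triangle area = 0.5 * 15.8 * 4 = 31.6
Total = 94.8 + 31.6
Total = 126.4
126.4 cm^2


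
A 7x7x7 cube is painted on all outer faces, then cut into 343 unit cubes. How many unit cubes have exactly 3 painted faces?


Large cube: 7 x 7 x 7, cut into unit cubes.
Cubes with 3 painted faces are at the corners. A cube always has 8 corners.
Count = 8
8 unit cubes


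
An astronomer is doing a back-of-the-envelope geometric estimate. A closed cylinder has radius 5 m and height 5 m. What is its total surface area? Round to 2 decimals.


Shape: closed cylinder
Radius r = 5 m, Height h = 5 m
Formula: SA = 2*pi*r^2 + 2*pi*r*h = 2*pi*r*(r + h)
r + h = 10
2 * r * (r + h) = 2 * 5 * 10 = 100
SA = 100 * pi
SA = 314.16
314.16 m^2


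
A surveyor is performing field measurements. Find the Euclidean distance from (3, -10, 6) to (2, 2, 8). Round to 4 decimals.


3D distance between two points
P1 = (3, -10, 6), P2 = (2, 2, 8)
Formula: d = sqrt((x2-x1)^2 + (y2-y1)^2 + (z2-z1)^2)
dx = 2 - 3 = -1
dy = 2 - -10 = 12
dz = 8 - 6 = 2
dx^2 + dy^2 + dz^2 = 1 + 144 + 4 = 149
d = sqrt(149)
d = 12.2066
12.2066 units


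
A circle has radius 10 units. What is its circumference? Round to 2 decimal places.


Shape: circle
Radius r = 10 units
Formula: C = 2 * pi * r
C = 2 * pi * 10
C = 20 * pi
C = 62.83
62.83 units


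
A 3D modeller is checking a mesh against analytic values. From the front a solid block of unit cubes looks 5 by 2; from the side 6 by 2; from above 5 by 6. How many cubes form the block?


Orthographic views of a solid rectangular block:
Front view 5 x 2 -> length = 5, height = 2
Side view 6 x 2 -> width = 6, height = 2 (consistent)
Top view 5 x 6 -> confirms length = 5, width = 6
The block is 5 x 6 x 2.
Total unit cubes = 5 * 6 * 2 = 60
60 unit cubes


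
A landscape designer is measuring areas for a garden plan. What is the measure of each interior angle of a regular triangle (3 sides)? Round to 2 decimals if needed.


Shape: regular triangle (3 sides)
Formula: interior angle = (n - 2) * 180 / n
(n - 2) = 1
(n - 2) * 180 = 180
angle = 180 / 3
angle = 60
60 degrees


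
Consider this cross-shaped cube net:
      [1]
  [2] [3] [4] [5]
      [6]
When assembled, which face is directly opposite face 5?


Net: cross layout. Take square 3 as the base (bottom).
Fold the four squares in the horizontal row up around 3: 2 -> left, 4 -> right, 5 wraps to the top.
Fold 1 and 6 up from 3: 1 -> back, 6 -> front.
Opposite pairs are therefore: (1, 6), (2, 4), (3, 5).
Face 5 is opposite face 3.
face 3


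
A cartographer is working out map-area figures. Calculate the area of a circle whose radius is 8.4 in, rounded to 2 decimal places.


Shape: circle
Radius r = 8.4 in
Formula: A = pi * r^2
r^2 = 8.4^2 = 70.56
A = pi * 70.56
A = 221.67
221.67 in^2


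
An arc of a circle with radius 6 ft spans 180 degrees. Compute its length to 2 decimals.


Shape: circular arc
Radius r = 6 ft, Angle = 180 degrees
Formula: L = (angle/360) * 2 * pi * r
2 * pi * r = 12 * pi
L = (180/360) * 12 * pi
L = 6 * pi
L = 18.85
18.85 ft


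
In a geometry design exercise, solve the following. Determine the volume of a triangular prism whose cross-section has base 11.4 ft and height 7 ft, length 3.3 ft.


Shape: triangular prism
Triangle base = 11.4 ft, triangle height = 7 ft, prism length L = 3.3 ft
Formula: V = (1/2 * b * h_tri) * L
Cross-section area = 0.5 * 11.4 * 7 = 39.9
V = 39.9 * 3.3
V = 131.67
131.67 ft^3


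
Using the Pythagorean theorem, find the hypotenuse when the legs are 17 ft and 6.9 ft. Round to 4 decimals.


Shape: right triangle
Legs a = 17 ft, b = 6.9 ft
Formula: c = sqrt(a^2 + b^2)
a^2 = 289, b^2 = 47.61
a^2 + b^2 = 336.61
c = sqrt(336.61)
c = 18.3469
18.3469 ft


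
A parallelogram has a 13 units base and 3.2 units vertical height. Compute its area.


Shape: parallelogram
Base b = 13 units, Height h = 3.2 units
Formula: A = b * h
A = 13 * 3.2
A = 41.6
41.6 units^2


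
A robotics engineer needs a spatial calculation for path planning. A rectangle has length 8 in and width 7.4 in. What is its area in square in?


Shape: rectangle
Length l = 8 in, Width w = 7.4 in
Formula: A = l * w
A = 8 * 7.4
A = 59.2
59.2 in^2


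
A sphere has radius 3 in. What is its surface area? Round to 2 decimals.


Shape: sphere
Radius r = 3 in
Formula: SA = 4 * pi * r^2
r^2 = 9
SA = 4 * pi * 9
SA = 36 * pi
SA = 113.1
113.1 in^2


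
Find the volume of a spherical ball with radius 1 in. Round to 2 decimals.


Shape: sphere
Radius r = 1 in
Formula: V = (4/3) * pi * r^3
r^3 = 1
(4/3) * 1 = 1.333333
V = 1.333333 * pi
V = 4.19
4.19 in^3


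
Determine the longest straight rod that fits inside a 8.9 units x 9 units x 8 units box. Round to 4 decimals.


Shape: rectangular box (space diagonal)
l = 8.9 units, w = 9 units, h = 8 units
Visualize: the diagonal of the base, then a right triangle with that diagonal and the height.
Formula: d = sqrt(l^2 + w^2 + h^2)
l^2 + w^2 + h^2 = 79.21 + 81 + 64 = 224.21
d = sqrt(224.21)
d = 14.9736
14.9736 units


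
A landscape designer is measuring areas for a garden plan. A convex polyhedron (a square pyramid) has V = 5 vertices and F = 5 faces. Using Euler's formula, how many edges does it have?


Polyhedron: square pyramid
Euler's formula for convex polyhedra: V - E + F = 2
Given: V = 5 vertices and F = 5 faces
Solve for E:
E = V + F - 2 = 5 + 5 - 2 = 8
8 edges


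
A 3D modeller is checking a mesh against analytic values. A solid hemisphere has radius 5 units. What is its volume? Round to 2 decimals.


Shape: hemisphere (half of a sphere)
Radius r = 5 units
Formula: V = (1/2) * (4/3) * pi * r^3 = (2/3) * pi * r^3
r^3 = 125
(2/3) * 125 = 83.333333
V = 83.333333 * pi
V = 261.8
261.8 units^3


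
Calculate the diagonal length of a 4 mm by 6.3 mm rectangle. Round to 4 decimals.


Shape: rectangle (diagonal via Pythagoras)
Sides: 4 mm and 6.3 mm
Formula: d = sqrt(l^2 + w^2)
l^2 = 16, w^2 = 39.69
l^2 + w^2 = 55.69
d = sqrt(55.69)
d = 7.4626
7.4626 mm


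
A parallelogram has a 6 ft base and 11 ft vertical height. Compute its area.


Shape: parallelogram
Base b = 6 ft, Height h = 11 ft
Formula: A = b * h
A = 6 * 11
A = 66
66 ft^2


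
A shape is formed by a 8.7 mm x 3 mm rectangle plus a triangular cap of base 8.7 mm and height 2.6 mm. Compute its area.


Composite shape: rectangle + triangle
Rectangle area = 8.7 * 3 = 26.1
Triangle area = 0.5 * 8.7 * 2.6 = 11.31
Total = 26.1 + 11.31
Total = 37.41
37.41 mm^2


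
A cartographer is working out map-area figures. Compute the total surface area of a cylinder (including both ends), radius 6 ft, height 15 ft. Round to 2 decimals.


Shape: closed cylinder
Radius r = 6 ft, Height h = 15 ft
Formula: SA = 2*pi*r^2 + 2*pi*r*h = 2*pi*r*(r + h)
r + h = 21
2 * r * (r + h) = 2 * 6 * 21 = 252
SA = 252 * pi
SA = 791.68
791.68 ft^2


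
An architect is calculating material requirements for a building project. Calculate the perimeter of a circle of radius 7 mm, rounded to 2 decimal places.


Shape: circle
Radius r = 7 mm
Formula: C = 2 * pi * r
C = 2 * pi * 7
C = 14 * pi
C = 43.98
43.98 mm


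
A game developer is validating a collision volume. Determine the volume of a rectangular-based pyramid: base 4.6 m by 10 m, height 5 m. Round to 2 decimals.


Shape: rectangular pyramid
Base: 4.6 m x 10 m, Height h = 5 m
Formula: V = (1/3) * base_area * h
base_area = 4.6 * 10 = 46
base_area * h = 46 * 5 = 230
V = 230 / 3
V = 76.67
76.67 m^3


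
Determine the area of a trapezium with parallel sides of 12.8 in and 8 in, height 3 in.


Shape: trapezoid
Parallel sides a = 12.8 in, b = 8 in; Height h = 3 in
Formula: A = (a + b) * h / 2
a + b = 12.8 + 8 = 20.8
A = 20.8 * 3 / 2
A = 62.4 / 2
A = 31.2
31.2 in^2


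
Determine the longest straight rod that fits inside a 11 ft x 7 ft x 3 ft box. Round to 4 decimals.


Shape: rectangular box (space diagonal)
l = 11 ft, w = 7 ft, h = 3 ft
Visualize: the diagonal of the base, then a right triangle with that diagonal and the height.
Formula: d = sqrt(l^2 + w^2 + h^2)
l^2 + w^2 + h^2 = 121 + 49 + 9 = 179
d = sqrt(179)
d = 13.3791
13.3791 ft


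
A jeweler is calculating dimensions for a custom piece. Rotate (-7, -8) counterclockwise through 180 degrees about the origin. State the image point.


Transformation: rotation about the origin
Original point: (-7, -8)
Rule for 180 deg: (x, y) -> (-x, -y)
Apply: (-7, -8) -> (7, 8)
(7, 8)


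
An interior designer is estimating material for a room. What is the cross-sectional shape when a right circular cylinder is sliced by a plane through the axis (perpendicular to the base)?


Solid: right circular cylinder
Cutting plane: through the axis (perpendicular to the base)
Visualize the intersection of the plane with the solid's surface.
The boundary of the cut region is a rectangle.
rectangle


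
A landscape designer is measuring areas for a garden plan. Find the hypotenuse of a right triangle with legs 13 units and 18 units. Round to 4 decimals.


Shape: right triangle
Legs a = 13 units, b = 18 units
Formula: c = sqrt(a^2 + b^2)
a^2 = 169, b^2 = 324
a^2 + b^2 = 493
c = sqrt(493)
c = 22.2036
22.2036 units


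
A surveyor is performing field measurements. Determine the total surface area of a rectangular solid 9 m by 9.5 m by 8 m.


Shape: rectangular prism
l = 9 m, w = 9.5 m, h = 8 m
Formula: SA = 2(lw + lh + wh)
lw = 85.5, lh = 72, wh = 76
lw + lh + wh = 233.5
SA = 2 * 233.5
SA = 467
467 m^2


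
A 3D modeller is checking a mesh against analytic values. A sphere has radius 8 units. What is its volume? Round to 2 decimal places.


Shape: sphere
Radius r = 8 units
Formula: V = (4/3) * pi * r^3
r^3 = 512
(4/3) * 512 = 682.666667
V = 682.666667 * pi
V = 2144.66
2144.66 units^3


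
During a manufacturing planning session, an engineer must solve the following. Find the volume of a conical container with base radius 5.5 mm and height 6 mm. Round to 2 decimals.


Shape: cone
Radius r = 5.5 mm, Height h = 6 mm
Formula: V = (1/3) * pi * r^2 * h
r^2 = 30.25
pi * r^2 * h = pi * 30.25 * 6 = 181.5 * pi
V = 181.5 * pi / 3
V = 190.07
190.07 mm^3


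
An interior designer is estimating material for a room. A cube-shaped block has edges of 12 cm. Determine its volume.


Shape: cube
Side s = 12 cm
Formula: V = s^3
V = 12 * 12 * 12
V = 144 * 12
V = 1728
1728 cm^3


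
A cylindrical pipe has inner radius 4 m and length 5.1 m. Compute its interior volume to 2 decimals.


Shape: cylinder
Radius r = 4 m, Height h = 5.1 m
Formula: V = pi * r^2 * h
r^2 = 16
V = pi * 16 * 5.1
V = 81.6 * pi
V = 256.35
256.35 m^3


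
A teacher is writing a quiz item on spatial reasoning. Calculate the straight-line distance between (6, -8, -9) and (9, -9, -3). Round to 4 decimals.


3D distance between two points
P1 = (6, -8, -9), P2 = (9, -9, -3)
Formula: d = sqrt((x2-x1)^2 + (y2-y1)^2 + (z2-z1)^2)
dx = 9 - 6 = 3
dy = -9 - -8 = -1
dz = -3 - -9 = 6
dx^2 + dy^2 + dz^2 = 9 + 1 + 36 = 46
d = sqrt(46)
d = 6.7823
6.7823 units


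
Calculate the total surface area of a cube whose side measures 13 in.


Shape: cube
Side s = 13 in
A cube has 6 square faces.
Formula: SA = 6 * s^2
s^2 = 169
SA = 6 * 169
SA = 1014
1014 in^2


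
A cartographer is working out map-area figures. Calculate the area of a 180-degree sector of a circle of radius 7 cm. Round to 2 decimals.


Shape: circular sector
Radius r = 7 cm, Angle = 180 degrees
Formula: A = (angle/360) * pi * r^2
r^2 = 49
Fraction of circle = 180/360
A = (180/360) * pi * 49
A = 24.5 * pi
A = 76.97
76.97 cm^2


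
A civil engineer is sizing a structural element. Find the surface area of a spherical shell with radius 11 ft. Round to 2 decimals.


Shape: sphere
Radius r = 11 ft
Formula: SA = 4 * pi * r^2
r^2 = 121
SA = 4 * pi * 121
SA = 484 * pi
SA = 1520.53
1520.53 ft^2


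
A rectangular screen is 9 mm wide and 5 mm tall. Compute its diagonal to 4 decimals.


Shape: rectangle (diagonal via Pythagoras)
Sides: 9 mm and 5 mm
Formula: d = sqrt(l^2 + w^2)
l^2 = 81, w^2 = 25
l^2 + w^2 = 106
d = sqrt(106)
d = 10.2956
10.2956 mm


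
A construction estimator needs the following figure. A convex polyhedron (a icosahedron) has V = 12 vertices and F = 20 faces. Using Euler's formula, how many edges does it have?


Polyhedron: icosahedron
Euler's formula for convex polyhedra: V - E + F = 2
Given: V = 12 vertices and F = 20 faces
Solve for E:
E = V + F - 2 = 12 + 20 - 2 = 30
30 edges


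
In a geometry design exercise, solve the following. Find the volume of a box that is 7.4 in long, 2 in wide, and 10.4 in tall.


Shape: rectangular prism
l = 7.4 in, w = 2 in, h = 10.4 in
Formula: V = l * w * h
V = 7.4 * 2 * 10.4
V = 14.8 * 10.4
V = 153.92
153.92 in^3


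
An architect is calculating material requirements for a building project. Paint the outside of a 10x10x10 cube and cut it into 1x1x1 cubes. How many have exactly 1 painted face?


Large cube: 10 x 10 x 10, cut into unit cubes.
n = 10, so n - 2 = 8
Cubes with 1 painted face lie in the interior of each face.
A cube has 6 faces; each contributes (n - 2)^2 = 64 such cubes.
Count = 6 * 64 = 384
384 unit cubes


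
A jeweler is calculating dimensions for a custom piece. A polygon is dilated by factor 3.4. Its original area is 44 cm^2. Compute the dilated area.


Linear scale factor k = 3.4
Original area = 44 cm^2
Rule: under a linear scaling by k, areas scale by k^2.
k^2 = 3.4^2 = 11.56
New area = 44 * 11.56
New area = 508.64
508.64 cm^2


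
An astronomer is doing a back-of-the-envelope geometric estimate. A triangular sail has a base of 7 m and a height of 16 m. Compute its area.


Shape: triangle
Base b = 7 m, Height h = 16 m
Formula: A = (1/2) * b * h
A = 0.5 * 7 * 16
A = 0.5 * 112
A = 56
56 m^2


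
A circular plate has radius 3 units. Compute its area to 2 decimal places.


Shape: circle
Radius r = 3 units
Formula: A = pi * r^2
r^2 = 3^2 = 9
A = pi * 9
A = 28.27
28.27 units^2


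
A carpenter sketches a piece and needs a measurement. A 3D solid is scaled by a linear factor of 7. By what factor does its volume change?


Linear scale factor k = 7
Rule: under a linear scaling by k, volumes scale by k^3.
k^3 = 7 * 7 * 7
k^3 = 49 * 7
k^3 = 343
Volume scales by a factor of 343.
343 (dimensionless)


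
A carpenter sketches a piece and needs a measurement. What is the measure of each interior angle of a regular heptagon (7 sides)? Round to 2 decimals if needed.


Shape: regular heptagon (7 sides)
Formula: interior angle = (n - 2) * 180 / n
(n - 2) = 5
(n - 2) * 180 = 900
angle = 900 / 7
angle = 128.57
128.57 degrees


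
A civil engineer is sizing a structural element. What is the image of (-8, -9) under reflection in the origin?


Transformation: reflection
Original point: (-8, -9)
Rule for reflection through the origin: (x, y) -> (-x, -y)
Apply: (-8, -9) -> (8, 9)
(8, 9)


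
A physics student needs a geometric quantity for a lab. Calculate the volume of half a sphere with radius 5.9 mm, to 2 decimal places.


Shape: hemisphere (half of a sphere)
Radius r = 5.9 mm
Formula: V = (1/2) * (4/3) * pi * r^3 = (2/3) * pi * r^3
r^3 = 205.379
(2/3) * 205.379 = 136.919333
V = 136.919333 * pi
V = 430.14
430.14 mm^3


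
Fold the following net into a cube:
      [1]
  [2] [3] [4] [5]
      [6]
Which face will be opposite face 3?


Net: cross layout. Take square 3 as the base (bottom).
Fold the four squares in the horizontal row up around 3: 2 -> left, 4 -> right, 5 wraps to the top.
Fold 1 and 6 up from 3: 1 -> back, 6 -> front.
Opposite pairs are therefore: (1, 6), (2, 4), (3, 5).
Face 3 is opposite face 5.
face 5


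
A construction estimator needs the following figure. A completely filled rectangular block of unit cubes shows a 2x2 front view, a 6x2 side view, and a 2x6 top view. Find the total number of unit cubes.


Orthographic views of a solid rectangular block:
Front view 2 x 2 -> length = 2, height = 2
Side view 6 x 2 -> width = 6, height = 2 (consistent)
Top view 2 x 6 -> confirms length = 2, width = 6
The block is 2 x 6 x 2.
Total unit cubes = 2 * 6 * 2 = 24
24 unit cubes


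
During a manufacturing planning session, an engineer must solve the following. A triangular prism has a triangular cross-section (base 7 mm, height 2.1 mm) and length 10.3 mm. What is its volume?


Shape: triangular prism
Triangle base = 7 mm, triangle height = 2.1 mm, prism length L = 10.3 mm
Formula: V = (1/2 * b * h_tri) * L
Cross-section area = 0.5 * 7 * 2.1 = 7.35
V = 7.35 * 10.3
V = 75.705
75.705 mm^3


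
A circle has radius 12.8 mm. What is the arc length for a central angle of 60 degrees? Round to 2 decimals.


Shape: circular arc
Radius r = 12.8 mm, Angle = 60 degrees
Formula: L = (angle/360) * 2 * pi * r
2 * pi * r = 25.6 * pi
L = (60/360) * 25.6 * pi
L = 4.266667 * pi
L = 13.4
13.4 mm


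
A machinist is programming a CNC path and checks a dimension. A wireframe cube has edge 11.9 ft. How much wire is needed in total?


Shape: cube
Side s = 11.9 ft
A cube has 12 edges, all equal.
Formula: total edge length = 12 * s
Total = 12 * 11.9
Total = 142.8
142.8 ft


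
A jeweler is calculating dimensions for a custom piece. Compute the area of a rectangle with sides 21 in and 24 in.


Shape: rectangle
Length l = 21 in, Width w = 24 in
Formula: A = l * w
A = 21 * 24
A = 504
504 in^2


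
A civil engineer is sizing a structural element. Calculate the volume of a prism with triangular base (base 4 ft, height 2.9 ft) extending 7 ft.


Shape: triangular prism
Triangle base = 4 ft, triangle height = 2.9 ft, prism length L = 7 ft
Formula: V = (1/2 * b * h_tri) * L
Cross-section area = 0.5 * 4 * 2.9 = 5.8
V = 5.8 * 7
V = 40.6
40.6 ft^3


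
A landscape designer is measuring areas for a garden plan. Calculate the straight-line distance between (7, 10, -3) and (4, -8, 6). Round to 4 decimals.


3D distance between two points
P1 = (7, 10, -3), P2 = (4, -8, 6)
Formula: d = sqrt((x2-x1)^2 + (y2-y1)^2 + (z2-z1)^2)
dx = 4 - 7 = -3
dy = -8 - 10 = -18
dz = 6 - -3 = 9
dx^2 + dy^2 + dz^2 = 9 + 324 + 81 = 414
d = sqrt(414)
d = 20.347
20.347 units


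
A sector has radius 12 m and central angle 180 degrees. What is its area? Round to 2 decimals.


Shape: circular sector
Radius r = 12 m, Angle = 180 degrees
Formula: A = (angle/360) * pi * r^2
r^2 = 144
Fraction of circle = 180/360
A = (180/360) * pi * 144
A = 72 * pi
A = 226.19
226.19 m^2


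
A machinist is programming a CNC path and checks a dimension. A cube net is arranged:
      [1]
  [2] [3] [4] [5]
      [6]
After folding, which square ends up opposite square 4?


Net: cross layout. Take square 3 as the base (bottom).
Fold the four squares in the horizontal row up around 3: 2 -> left, 4 -> right, 5 wraps to the top.
Fold 1 and 6 up from 3: 1 -> back, 6 -> front.
Opposite pairs are therefore: (1, 6), (2, 4), (3, 5).
Face 4 is opposite face 2.
face 2


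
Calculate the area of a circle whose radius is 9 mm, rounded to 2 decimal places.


Shape: circle
Radius r = 9 mm
Formula: A = pi * r^2
r^2 = 9^2 = 81
A = pi * 81
A = 254.47
254.47 mm^2


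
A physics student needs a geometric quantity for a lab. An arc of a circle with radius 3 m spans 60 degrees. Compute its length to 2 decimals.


Shape: circular arc
Radius r = 3 m, Angle = 60 degrees
Formula: L = (angle/360) * 2 * pi * r
2 * pi * r = 6 * pi
L = (60/360) * 6 * pi
L = 1 * pi
L = 3.14
3.14 m


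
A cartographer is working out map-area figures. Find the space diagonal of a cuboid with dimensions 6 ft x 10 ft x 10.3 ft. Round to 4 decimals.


Shape: rectangular box (space diagonal)
l = 6 ft, w = 10 ft, h = 10.3 ft
Visualize: the diagonal of the base, then a right triangle with that diagonal and the height.
Formula: d = sqrt(l^2 + w^2 + h^2)
l^2 + w^2 + h^2 = 36 + 100 + 106.09 = 242.09
d = sqrt(242.09)
d = 15.5592
15.5592 ft


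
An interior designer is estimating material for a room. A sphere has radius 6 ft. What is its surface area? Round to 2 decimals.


Shape: sphere
Radius r = 6 ft
Formula: SA = 4 * pi * r^2
r^2 = 36
SA = 4 * pi * 36
SA = 144 * pi
SA = 452.39
452.39 ft^2


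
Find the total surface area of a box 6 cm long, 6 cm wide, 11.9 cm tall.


Shape: rectangular prism
l = 6 cm, w = 6 cm, h = 11.9 cm
Formula: SA = 2(lw + lh + wh)
lw = 36, lh = 71.4, wh = 71.4
lw + lh + wh = 178.8
SA = 2 * 178.8
SA = 357.6
357.6 cm^2


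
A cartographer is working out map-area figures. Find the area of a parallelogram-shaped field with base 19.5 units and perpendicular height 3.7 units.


Shape: parallelogram
Base b = 19.5 units, Height h = 3.7 units
Formula: A = b * h
A = 19.5 * 3.7
A = 72.15
72.15 units^2


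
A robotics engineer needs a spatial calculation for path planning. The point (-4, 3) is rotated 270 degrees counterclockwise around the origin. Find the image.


Transformation: rotation about the origin
Original point: (-4, 3)
Rule for 270 deg counterclockwise: (x, y) -> (y, -x)
Apply: (-4, 3) -> (3, 4)
(3, 4)


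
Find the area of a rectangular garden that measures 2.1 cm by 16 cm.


Shape: rectangle
Length l = 2.1 cm, Width w = 16 cm
Formula: A = l * w
A = 2.1 * 16
A = 33.6
33.6 cm^2


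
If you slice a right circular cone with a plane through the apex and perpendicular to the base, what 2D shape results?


Solid: right circular cone
Cutting plane: through the apex and perpendicular to the base
Visualize the intersection of the plane with the solid's surface.
The boundary of the cut region is a isosceles triangle.
isosceles triangle
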